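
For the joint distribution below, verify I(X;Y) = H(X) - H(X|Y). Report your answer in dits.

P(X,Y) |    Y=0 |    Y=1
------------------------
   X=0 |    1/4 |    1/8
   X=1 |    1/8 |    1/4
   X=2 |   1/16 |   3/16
I(X;Y) = 0.0292 dits

Mutual information has multiple equivalent forms:
- I(X;Y) = H(X) - H(X|Y)
- I(X;Y) = H(Y) - H(Y|X)
- I(X;Y) = H(X) + H(Y) - H(X,Y)

Computing all quantities:
H(X) = 0.4700, H(Y) = 0.2976, H(X,Y) = 0.7384
H(X|Y) = 0.4407, H(Y|X) = 0.2684

Verification:
H(X) - H(X|Y) = 0.4700 - 0.4407 = 0.0292
H(Y) - H(Y|X) = 0.2976 - 0.2684 = 0.0292
H(X) + H(Y) - H(X,Y) = 0.4700 + 0.2976 - 0.7384 = 0.0292

All forms give I(X;Y) = 0.0292 dits. ✓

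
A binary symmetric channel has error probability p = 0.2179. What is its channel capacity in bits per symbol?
0.2437 bits

For a binary symmetric channel (BSC) with error probability p:
Capacity C = 1 - H(p) bits per symbol

where H(p) = -p log₂(p) - (1-p) log₂(1-p) is the binary entropy function.

H(0.2179) = 0.7563 bits
C = 1 - 0.7563 = 0.2437 bits per symbol

This means we can reliably transmit up to 0.2437 bits of information per channel use.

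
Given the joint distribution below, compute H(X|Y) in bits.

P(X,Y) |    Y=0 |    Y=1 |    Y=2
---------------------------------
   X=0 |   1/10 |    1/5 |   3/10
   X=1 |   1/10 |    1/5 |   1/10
0.9245 bits

Using the chain rule: H(X|Y) = H(X,Y) - H(Y)

First, compute H(X,Y) = 2.4464 bits

Marginal P(Y) = (1/5, 2/5, 2/5)
H(Y) = 1.5219 bits

H(X|Y) = H(X,Y) - H(Y) = 2.4464 - 1.5219 = 0.9245 bits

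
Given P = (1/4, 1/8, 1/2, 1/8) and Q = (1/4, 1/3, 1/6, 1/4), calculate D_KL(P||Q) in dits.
0.1477 dits

KL divergence: D_KL(P||Q) = Σ p(x) log(p(x)/q(x))

Computing term by term:
  x=0: 1/4 × log_10[(1/4)/(1/4)] = 1/4 × 0.0000 = 0.0000
  x=1: 1/8 × log_10[(1/8)/(1/3)] = 1/8 × -0.4260 = -0.0532
  x=2: 1/2 × log_10[(1/2)/(1/6)] = 1/2 × 0.4771 = 0.2386
  x=3: 1/8 × log_10[(1/8)/(1/4)] = 1/8 × -0.3010 = -0.0376

D_KL(P||Q) = 0.1477 dits

Note: KL divergence is always non-negative and equals 0 iff P = Q.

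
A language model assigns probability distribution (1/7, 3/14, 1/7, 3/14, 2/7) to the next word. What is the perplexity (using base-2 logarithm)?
4.8264

Perplexity is 2^H (or exp(H) for natural log).

First, H = -Σ p log p = 2.2709 bits
Perplexity = 2^2.2709 = 4.8264

Interpretation: The model's uncertainty is equivalent to choosing uniformly among 4.8 options.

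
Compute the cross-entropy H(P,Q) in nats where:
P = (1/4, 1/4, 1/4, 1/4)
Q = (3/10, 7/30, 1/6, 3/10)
1.4137 nats

Cross-entropy: H(P,Q) = -Σ p(x) log q(x)

Alternatively: H(P,Q) = H(P) + D_KL(P||Q)
H(P) = 1.3863 nats
D_KL(P||Q) = 0.0275 nats

H(P,Q) = 1.3863 + 0.0275 = 1.4137 nats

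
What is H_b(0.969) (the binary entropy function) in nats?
0.1382 nats

The binary entropy function is:
H(p) = -p log(p) - (1-p) log(1-p)

H(0.969) = -0.969 × log_e(0.969) - 0.031 × log_e(0.031)
H(0.969) = 0.1382 nats

Note: Binary entropy is maximized at p=0.5 (H=1 bit) and minimized at p=0 or p=1 (H=0).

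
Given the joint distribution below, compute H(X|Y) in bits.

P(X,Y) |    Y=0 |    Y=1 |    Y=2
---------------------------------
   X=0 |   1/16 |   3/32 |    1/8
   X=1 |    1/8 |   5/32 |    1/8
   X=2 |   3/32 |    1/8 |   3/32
1.5540 bits

Using the chain rule: H(X|Y) = H(X,Y) - H(Y)

First, compute H(X,Y) = 3.1289 bits

Marginal P(Y) = (9/32, 3/8, 11/32)
H(Y) = 1.5749 bits

H(X|Y) = H(X,Y) - H(Y) = 3.1289 - 1.5749 = 1.5540 bits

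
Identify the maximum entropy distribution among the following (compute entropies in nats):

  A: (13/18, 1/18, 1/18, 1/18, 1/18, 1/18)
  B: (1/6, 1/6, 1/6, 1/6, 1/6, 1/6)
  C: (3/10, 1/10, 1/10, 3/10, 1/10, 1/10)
B

For a discrete distribution over n outcomes, entropy is maximized by the uniform distribution.

Computing entropies:
H(A) = 1.0379 nats
H(B) = 1.7918 nats
H(C) = 1.6434 nats

The uniform distribution (where all probabilities equal 1/6) achieves the maximum entropy of log_e(6) = 1.7918 nats.

Distribution B has the highest entropy.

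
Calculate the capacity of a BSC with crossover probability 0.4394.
0.0106 bits

For a binary symmetric channel (BSC) with error probability p:
Capacity C = 1 - H(p) bits per symbol

where H(p) = -p log₂(p) - (1-p) log₂(1-p) is the binary entropy function.

H(0.4394) = 0.9894 bits
C = 1 - 0.9894 = 0.0106 bits per symbol

This means we can reliably transmit up to 0.0106 bits of information per channel use.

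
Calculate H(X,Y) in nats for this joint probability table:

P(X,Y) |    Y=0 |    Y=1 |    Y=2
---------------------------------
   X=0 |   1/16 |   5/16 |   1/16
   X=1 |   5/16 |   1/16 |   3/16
1.5607 nats

Joint entropy is H(X,Y) = -Σ_{x,y} p(x,y) log p(x,y).

Summing over all non-zero entries:
H(X,Y) = -[1/16·log_e(1/16) + 5/16·log_e(5/16) + 1/16·log_e(1/16) + 5/16·log_e(5/16) + 1/16·log_e(1/16) + 3/16·log_e(3/16)]
H(X,Y) = 1.5607 nats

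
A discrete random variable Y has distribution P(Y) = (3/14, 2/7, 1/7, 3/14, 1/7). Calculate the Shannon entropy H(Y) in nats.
1.5741 nats

Shannon entropy is H(X) = -Σ p(x) log p(x).

For P = (3/14, 2/7, 1/7, 3/14, 1/7):
H = -3/14 × log_e(3/14) -2/7 × log_e(2/7) -1/7 × log_e(1/7) -3/14 × log_e(3/14) -1/7 × log_e(1/7)
H = 1.5741 nats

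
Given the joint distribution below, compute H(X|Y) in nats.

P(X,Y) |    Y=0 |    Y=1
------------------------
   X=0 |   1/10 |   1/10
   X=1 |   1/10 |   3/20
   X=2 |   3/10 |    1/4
0.9900 nats

Using the chain rule: H(X|Y) = H(X,Y) - H(Y)

First, compute H(X,Y) = 1.6831 nats

Marginal P(Y) = (1/2, 1/2)
H(Y) = 0.6931 nats

H(X|Y) = H(X,Y) - H(Y) = 1.6831 - 0.6931 = 0.9900 nats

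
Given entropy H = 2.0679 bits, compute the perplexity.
4.1928

Perplexity is 2^H (or exp(H) for natural log).

H = 2.0679 bits
Perplexity = 2^2.0679 = 4.1928

Interpretation: The model's uncertainty is equivalent to choosing uniformly among 4.2 options.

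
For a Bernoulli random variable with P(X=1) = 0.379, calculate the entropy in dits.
0.2882 dits

The binary entropy function is:
H(p) = -p log(p) - (1-p) log(1-p)

H(0.379) = -0.379 × log_10(0.379) - 0.621 × log_10(0.621)
H(0.379) = 0.2882 dits

Note: Binary entropy is maximized at p=0.5 (H=1 bit) and minimized at p=0 or p=1 (H=0).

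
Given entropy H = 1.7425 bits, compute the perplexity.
3.3461

Perplexity is 2^H (or exp(H) for natural log).

H = 1.7425 bits
Perplexity = 2^1.7425 = 3.3461

Interpretation: The model's uncertainty is equivalent to choosing uniformly among 3.3 options.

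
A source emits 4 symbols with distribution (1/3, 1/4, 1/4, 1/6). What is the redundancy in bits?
0.0409 bits

Redundancy measures how far a source is from maximum entropy:
R = H_max - H(X)

Maximum entropy for 4 symbols: H_max = log_2(4) = 2.0000 bits
Actual entropy: H(X) = 1.9591 bits
Redundancy: R = 2.0000 - 1.9591 = 0.0409 bits

This redundancy represents potential for compression: the source could be compressed by 0.0409 bits per symbol.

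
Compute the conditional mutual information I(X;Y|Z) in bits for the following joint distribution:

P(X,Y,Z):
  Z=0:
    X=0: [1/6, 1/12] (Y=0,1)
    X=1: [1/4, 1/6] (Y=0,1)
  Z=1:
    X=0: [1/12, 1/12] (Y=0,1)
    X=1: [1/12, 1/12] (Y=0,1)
0.0022 bits

Conditional mutual information: I(X;Y|Z) = H(X|Z) + H(Y|Z) - H(X,Y|Z)

H(Z) = 0.9183
H(X,Z) = 1.8879 → H(X|Z) = 0.9696
H(Y,Z) = 1.8879 → H(Y|Z) = 0.9696
H(X,Y,Z) = 2.8554 → H(X,Y|Z) = 1.9371

I(X;Y|Z) = 0.9696 + 0.9696 - 1.9371 = 0.0022 bits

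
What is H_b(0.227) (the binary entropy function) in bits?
0.7727 bits

The binary entropy function is:
H(p) = -p log(p) - (1-p) log(1-p)

H(0.227) = -0.227 × log_2(0.227) - 0.773 × log_2(0.773)
H(0.227) = 0.7727 bits

Note: Binary entropy is maximized at p=0.5 (H=1 bit) and minimized at p=0 or p=1 (H=0).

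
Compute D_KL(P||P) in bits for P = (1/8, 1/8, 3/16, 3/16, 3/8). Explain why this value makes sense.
0.0000 bits

KL divergence satisfies the Gibbs inequality: D_KL(P||Q) ≥ 0 for all distributions P, Q.

D_KL(P||Q) = Σ p(x) log(p(x)/q(x))
Each term is p(x) × log_2(p(x)/p(x)) = p(x) × log_2(1) = 0, so the sum is 0.
D_KL(P||Q) = 0.0000 bits

When P = Q, the KL divergence is exactly 0, as there is no 'divergence' between identical distributions.

This non-negativity is a fundamental property: relative entropy cannot be negative because it measures how different Q is from P.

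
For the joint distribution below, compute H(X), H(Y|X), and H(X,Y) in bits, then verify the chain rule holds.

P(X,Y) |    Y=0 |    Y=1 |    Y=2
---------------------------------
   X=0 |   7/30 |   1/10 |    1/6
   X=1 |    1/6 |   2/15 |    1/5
H(X,Y) = 2.5357, H(X) = 1.0000, H(Y|X) = 1.5357 (all in bits)

Chain rule: H(X,Y) = H(X) + H(Y|X)

Left side — joint entropy directly:
H(X,Y) = -Σ p(x,y) log p(x,y) = 2.5357 bits

Right side — compute H(Y|X) from the conditional distributions:
P(X) = (1/2, 1/2), so H(X) = 1.0000 bits
H(Y|X) = Σ_x P(X=x) · H(Y|X=x):
  P(Y|X=0) = (7/15, 1/5, 1/3), H(Y|X=0) = 1.5058, weight P(X=0) = 1/2
  P(Y|X=1) = (1/3, 4/15, 2/5), H(Y|X=1) = 1.5656, weight P(X=1) = 1/2
H(Y|X) = 1.5357 bits

H(X) + H(Y|X) = 1.0000 + 1.5357 = 2.5357 bits

Both sides equal 2.5357 bits. ✓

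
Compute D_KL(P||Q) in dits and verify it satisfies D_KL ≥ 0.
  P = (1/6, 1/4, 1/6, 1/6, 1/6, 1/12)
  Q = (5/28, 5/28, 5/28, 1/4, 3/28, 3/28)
0.0201 dits

KL divergence satisfies the Gibbs inequality: D_KL(P||Q) ≥ 0 for all distributions P, Q.

D_KL(P||Q) = Σ p(x) log(p(x)/q(x))
Term by term:
  x=0: 1/6 × log_10[(1/6)/(5/28)] = -0.0050
  x=1: 1/4 × log_10[(1/4)/(5/28)] = 0.0365
  x=2: 1/6 × log_10[(1/6)/(5/28)] = -0.0050
  x=3: 1/6 × log_10[(1/6)/(1/4)] = -0.0293
  x=4: 1/6 × log_10[(1/6)/(3/28)] = 0.0320
  x=5: 1/12 × log_10[(1/12)/(3/28)] = -0.0091
D_KL(P||Q) = 0.0201 dits

D_KL(P||Q) = 0.0201 ≥ 0 ✓

This non-negativity is a fundamental property: relative entropy cannot be negative because it measures how different Q is from P.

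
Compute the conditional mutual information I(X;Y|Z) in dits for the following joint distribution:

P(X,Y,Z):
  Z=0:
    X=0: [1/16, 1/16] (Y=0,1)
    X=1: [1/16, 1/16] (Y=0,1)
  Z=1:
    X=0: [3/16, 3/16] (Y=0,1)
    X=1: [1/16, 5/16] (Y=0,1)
0.0211 dits

Conditional mutual information: I(X;Y|Z) = H(X|Z) + H(Y|Z) - H(X,Y|Z)

H(Z) = 0.2442
H(X,Z) = 0.5452 → H(X|Z) = 0.3010
H(Y,Z) = 0.5268 → H(Y|Z) = 0.2826
H(X,Y,Z) = 0.8068 → H(X,Y|Z) = 0.5626

I(X;Y|Z) = 0.3010 + 0.2826 - 0.5626 = 0.0211 dits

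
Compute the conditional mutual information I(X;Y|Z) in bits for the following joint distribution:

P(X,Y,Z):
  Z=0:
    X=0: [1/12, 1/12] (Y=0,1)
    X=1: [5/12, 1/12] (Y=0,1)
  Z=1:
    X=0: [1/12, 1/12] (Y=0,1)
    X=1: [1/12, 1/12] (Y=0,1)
0.0492 bits

Conditional mutual information: I(X;Y|Z) = H(X|Z) + H(Y|Z) - H(X,Y|Z)

H(Z) = 0.9183
H(X,Z) = 1.7925 → H(X|Z) = 0.8742
H(Y,Z) = 1.7925 → H(Y|Z) = 0.8742
H(X,Y,Z) = 2.6175 → H(X,Y|Z) = 1.6992

I(X;Y|Z) = 0.8742 + 0.8742 - 1.6992 = 0.0492 bits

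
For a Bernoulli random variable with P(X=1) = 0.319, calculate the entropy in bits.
0.9033 bits

The binary entropy function is:
H(p) = -p log(p) - (1-p) log(1-p)

H(0.319) = -0.319 × log_2(0.319) - 0.681 × log_2(0.681)
H(0.319) = 0.9033 bits

Note: Binary entropy is maximized at p=0.5 (H=1 bit) and minimized at p=0 or p=1 (H=0).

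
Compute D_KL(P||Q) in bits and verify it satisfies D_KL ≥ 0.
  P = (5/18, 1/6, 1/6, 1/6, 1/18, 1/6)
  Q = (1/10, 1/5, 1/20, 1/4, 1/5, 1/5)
0.4111 bits

KL divergence satisfies the Gibbs inequality: D_KL(P||Q) ≥ 0 for all distributions P, Q.

D_KL(P||Q) = Σ p(x) log(p(x)/q(x))
Term by term:
  x=0: 5/18 × log_2[(5/18)/(1/10)] = 0.4094
  x=1: 1/6 × log_2[(1/6)/(1/5)] = -0.0438
  x=2: 1/6 × log_2[(1/6)/(1/20)] = 0.2895
  x=3: 1/6 × log_2[(1/6)/(1/4)] = -0.0975
  x=4: 1/18 × log_2[(1/18)/(1/5)] = -0.1027
  x=5: 1/6 × log_2[(1/6)/(1/5)] = -0.0438
D_KL(P||Q) = 0.4111 bits

D_KL(P||Q) = 0.4111 ≥ 0 ✓

This non-negativity is a fundamental property: relative entropy cannot be negative because it measures how different Q is from P.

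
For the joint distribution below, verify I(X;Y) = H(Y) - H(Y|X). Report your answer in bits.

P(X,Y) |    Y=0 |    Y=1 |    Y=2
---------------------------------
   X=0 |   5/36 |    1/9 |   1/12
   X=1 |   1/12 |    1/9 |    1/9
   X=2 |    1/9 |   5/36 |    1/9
I(X;Y) = 0.0136 bits

Mutual information has multiple equivalent forms:
- I(X;Y) = H(X) - H(X|Y)
- I(X;Y) = H(Y) - H(Y|X)
- I(X;Y) = H(X) + H(Y) - H(X,Y)

Computing all quantities:
H(X) = 1.5816, H(Y) = 1.5816, H(X,Y) = 3.1497
H(X|Y) = 1.5681, H(Y|X) = 1.5681

Verification:
H(X) - H(X|Y) = 1.5816 - 1.5681 = 0.0136
H(Y) - H(Y|X) = 1.5816 - 1.5681 = 0.0136
H(X) + H(Y) - H(X,Y) = 1.5816 + 1.5816 - 3.1497 = 0.0136

All forms give I(X;Y) = 0.0136 bits. ✓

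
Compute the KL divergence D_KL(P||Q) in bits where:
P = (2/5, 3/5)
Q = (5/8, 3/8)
0.1493 bits

KL divergence: D_KL(P||Q) = Σ p(x) log(p(x)/q(x))

Computing term by term:
  x=0: 2/5 × log_2[(2/5)/(5/8)] = 2/5 × -0.6439 = -0.2575
  x=1: 3/5 × log_2[(3/5)/(3/8)] = 3/5 × 0.6781 = 0.4068

D_KL(P||Q) = 0.1493 bits

Note: KL divergence is always non-negative and equals 0 iff P = Q.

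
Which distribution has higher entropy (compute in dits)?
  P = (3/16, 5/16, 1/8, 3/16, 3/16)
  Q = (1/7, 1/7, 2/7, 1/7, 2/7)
P

Computing entropies in dits:
H(P) = 0.6797
H(Q) = 0.6731

Distribution P has higher entropy.

Intuition: The distribution closer to uniform (more spread out) has higher entropy.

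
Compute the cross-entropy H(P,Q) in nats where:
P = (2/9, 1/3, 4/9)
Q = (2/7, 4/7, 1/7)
1.3298 nats

Cross-entropy: H(P,Q) = -Σ p(x) log q(x)

Alternatively: H(P,Q) = H(P) + D_KL(P||Q)
H(P) = 1.0609 nats
D_KL(P||Q) = 0.2689 nats

H(P,Q) = 1.0609 + 0.2689 = 1.3298 nats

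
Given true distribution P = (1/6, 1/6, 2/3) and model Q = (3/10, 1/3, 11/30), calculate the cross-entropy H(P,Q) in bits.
1.5186 bits

Cross-entropy: H(P,Q) = -Σ p(x) log q(x)

Alternatively: H(P,Q) = H(P) + D_KL(P||Q)
H(P) = 1.2516 bits
D_KL(P||Q) = 0.2670 bits

H(P,Q) = 1.2516 + 0.2670 = 1.5186 bits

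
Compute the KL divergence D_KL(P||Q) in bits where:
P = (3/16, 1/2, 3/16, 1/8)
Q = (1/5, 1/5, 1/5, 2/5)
0.4163 bits

KL divergence: D_KL(P||Q) = Σ p(x) log(p(x)/q(x))

Computing term by term:
  x=0: 3/16 × log_2[(3/16)/(1/5)] = 3/16 × -0.0931 = -0.0175
  x=1: 1/2 × log_2[(1/2)/(1/5)] = 1/2 × 1.3219 = 0.6610
  x=2: 3/16 × log_2[(3/16)/(1/5)] = 3/16 × -0.0931 = -0.0175
  x=3: 1/8 × log_2[(1/8)/(2/5)] = 1/8 × -1.6781 = -0.2098

D_KL(P||Q) = 0.4163 bits

Note: KL divergence is always non-negative and equals 0 iff P = Q.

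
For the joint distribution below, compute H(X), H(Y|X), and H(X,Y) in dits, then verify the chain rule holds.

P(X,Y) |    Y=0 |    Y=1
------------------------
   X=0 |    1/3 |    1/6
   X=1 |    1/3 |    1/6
H(X,Y) = 0.5775, H(X) = 0.3010, H(Y|X) = 0.2764 (all in dits)

Chain rule: H(X,Y) = H(X) + H(Y|X)

Left side — joint entropy directly:
H(X,Y) = -Σ p(x,y) log p(x,y) = 0.5775 dits

Right side — compute H(Y|X) from the conditional distributions:
P(X) = (1/2, 1/2), so H(X) = 0.3010 dits
H(Y|X) = Σ_x P(X=x) · H(Y|X=x):
  P(Y|X=0) = (2/3, 1/3), H(Y|X=0) = 0.2764, weight P(X=0) = 1/2
  P(Y|X=1) = (2/3, 1/3), H(Y|X=1) = 0.2764, weight P(X=1) = 1/2
H(Y|X) = 0.2764 dits

H(X) + H(Y|X) = 0.3010 + 0.2764 = 0.5775 dits

Both sides equal 0.5775 dits. ✓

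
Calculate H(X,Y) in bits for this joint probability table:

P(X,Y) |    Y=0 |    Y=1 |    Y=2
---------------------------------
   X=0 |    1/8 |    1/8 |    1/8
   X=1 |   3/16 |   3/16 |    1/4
2.5306 bits

Joint entropy is H(X,Y) = -Σ_{x,y} p(x,y) log p(x,y).

Summing over all non-zero entries:
H(X,Y) = -[1/8·log_2(1/8) + 1/8·log_2(1/8) + 1/8·log_2(1/8) + 3/16·log_2(3/16) + 3/16·log_2(3/16) + 1/4·log_2(1/4)]
H(X,Y) = 2.5306 bits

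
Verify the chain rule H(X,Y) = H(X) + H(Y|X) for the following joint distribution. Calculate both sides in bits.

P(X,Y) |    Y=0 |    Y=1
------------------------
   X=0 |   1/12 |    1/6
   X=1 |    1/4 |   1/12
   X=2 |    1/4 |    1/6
H(X,Y) = 2.4591, H(X) = 1.5546, H(Y|X) = 0.9046 (all in bits)

Chain rule: H(X,Y) = H(X) + H(Y|X)

Left side — joint entropy directly:
H(X,Y) = -Σ p(x,y) log p(x,y) = 2.4591 bits

Right side — compute H(Y|X) from the conditional distributions:
P(X) = (1/4, 1/3, 5/12), so H(X) = 1.5546 bits
H(Y|X) = Σ_x P(X=x) · H(Y|X=x):
  P(Y|X=0) = (1/3, 2/3), H(Y|X=0) = 0.9183, weight P(X=0) = 1/4
  P(Y|X=1) = (3/4, 1/4), H(Y|X=1) = 0.8113, weight P(X=1) = 1/3
  P(Y|X=2) = (3/5, 2/5), H(Y|X=2) = 0.9710, weight P(X=2) = 5/12
H(Y|X) = 0.9046 bits

H(X) + H(Y|X) = 1.5546 + 0.9046 = 2.4591 bits

Both sides equal 2.4591 bits. ✓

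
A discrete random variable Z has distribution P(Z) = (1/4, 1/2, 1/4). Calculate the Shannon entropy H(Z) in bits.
1.5000 bits

Shannon entropy is H(X) = -Σ p(x) log p(x).

For P = (1/4, 1/2, 1/4):
H = -1/4 × log_2(1/4) -1/2 × log_2(1/2) -1/4 × log_2(1/4)
H = 1.5000 bits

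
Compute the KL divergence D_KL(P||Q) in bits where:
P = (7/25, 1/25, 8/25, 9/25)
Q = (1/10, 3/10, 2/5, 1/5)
0.5019 bits

KL divergence: D_KL(P||Q) = Σ p(x) log(p(x)/q(x))

Computing term by term:
  x=0: 7/25 × log_2[(7/25)/(1/10)] = 7/25 × 1.4854 = 0.4159
  x=1: 1/25 × log_2[(1/25)/(3/10)] = 1/25 × -2.9069 = -0.1163
  x=2: 8/25 × log_2[(8/25)/(2/5)] = 8/25 × -0.3219 = -0.1030
  x=3: 9/25 × log_2[(9/25)/(1/5)] = 9/25 × 0.8480 = 0.3053

D_KL(P||Q) = 0.5019 bits

Note: KL divergence is always non-negative and equals 0 iff P = Q.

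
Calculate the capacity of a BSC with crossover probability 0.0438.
0.7405 bits

For a binary symmetric channel (BSC) with error probability p:
Capacity C = 1 - H(p) bits per symbol

where H(p) = -p log₂(p) - (1-p) log₂(1-p) is the binary entropy function.

H(0.0438) = 0.2595 bits
C = 1 - 0.2595 = 0.7405 bits per symbol

This means we can reliably transmit up to 0.7405 bits of information per channel use.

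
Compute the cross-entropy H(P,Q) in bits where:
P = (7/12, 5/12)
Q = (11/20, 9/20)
0.9831 bits

Cross-entropy: H(P,Q) = -Σ p(x) log q(x)

Alternatively: H(P,Q) = H(P) + D_KL(P||Q)
H(P) = 0.9799 bits
D_KL(P||Q) = 0.0033 bits

H(P,Q) = 0.9799 + 0.0033 = 0.9831 bits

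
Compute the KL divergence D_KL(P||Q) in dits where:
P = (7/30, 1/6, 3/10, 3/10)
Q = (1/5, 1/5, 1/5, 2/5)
0.0178 dits

KL divergence: D_KL(P||Q) = Σ p(x) log(p(x)/q(x))

Computing term by term:
  x=0: 7/30 × log_10[(7/30)/(1/5)] = 7/30 × 0.0669 = 0.0156
  x=1: 1/6 × log_10[(1/6)/(1/5)] = 1/6 × -0.0792 = -0.0132
  x=2: 3/10 × log_10[(3/10)/(1/5)] = 3/10 × 0.1761 = 0.0528
  x=3: 3/10 × log_10[(3/10)/(2/5)] = 3/10 × -0.1249 = -0.0375

D_KL(P||Q) = 0.0178 dits

Note: KL divergence is always non-negative and equals 0 iff P = Q.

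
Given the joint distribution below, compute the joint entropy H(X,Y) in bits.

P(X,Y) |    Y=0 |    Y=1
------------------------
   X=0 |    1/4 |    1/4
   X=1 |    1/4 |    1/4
2.0000 bits

Joint entropy is H(X,Y) = -Σ_{x,y} p(x,y) log p(x,y).

Summing over all non-zero entries:
H(X,Y) = -[1/4·log_2(1/4) + 1/4·log_2(1/4) + 1/4·log_2(1/4) + 1/4·log_2(1/4)]
H(X,Y) = 2.0000 bits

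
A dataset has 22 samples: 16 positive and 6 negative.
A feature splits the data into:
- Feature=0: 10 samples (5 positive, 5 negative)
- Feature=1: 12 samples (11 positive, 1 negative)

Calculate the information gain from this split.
0.1651 bits

Information Gain = H(Y) - H(Y|Feature)

Before split:
P(positive) = 16/22 = 0.7273
H(Y) = 0.8454 bits

After split:
Feature=0: H = 1.0000 bits (weight = 10/22)
Feature=1: H = 0.4138 bits (weight = 12/22)
H(Y|Feature) = (10/22)×1.0000 + (12/22)×0.4138 = 0.6803 bits

Information Gain = 0.8454 - 0.6803 = 0.1651 bits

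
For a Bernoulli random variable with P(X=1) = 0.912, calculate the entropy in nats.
0.2979 nats

The binary entropy function is:
H(p) = -p log(p) - (1-p) log(1-p)

H(0.912) = -0.912 × log_e(0.912) - 0.088 × log_e(0.088)
H(0.912) = 0.2979 nats

Note: Binary entropy is maximized at p=0.5 (H=1 bit) and minimized at p=0 or p=1 (H=0).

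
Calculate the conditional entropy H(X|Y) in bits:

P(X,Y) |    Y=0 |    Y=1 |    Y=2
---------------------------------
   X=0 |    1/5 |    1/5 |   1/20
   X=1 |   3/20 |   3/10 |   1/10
0.9680 bits

Using the chain rule: H(X|Y) = H(X,Y) - H(Y)

First, compute H(X,Y) = 2.4087 bits

Marginal P(Y) = (7/20, 1/2, 3/20)
H(Y) = 1.4406 bits

H(X|Y) = H(X,Y) - H(Y) = 2.4087 - 1.4406 = 0.9680 bits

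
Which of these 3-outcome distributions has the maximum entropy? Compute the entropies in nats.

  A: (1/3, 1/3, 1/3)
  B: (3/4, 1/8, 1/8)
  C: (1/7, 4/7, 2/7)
A

For a discrete distribution over n outcomes, entropy is maximized by the uniform distribution.

Computing entropies:
H(A) = 1.0986 nats
H(B) = 0.7356 nats
H(C) = 0.9557 nats

The uniform distribution (where all probabilities equal 1/3) achieves the maximum entropy of log_e(3) = 1.0986 nats.

Distribution A has the highest entropy.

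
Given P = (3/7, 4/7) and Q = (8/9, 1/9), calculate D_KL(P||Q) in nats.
0.6231 nats

KL divergence: D_KL(P||Q) = Σ p(x) log(p(x)/q(x))

Computing term by term:
  x=0: 3/7 × log_e[(3/7)/(8/9)] = 3/7 × -0.7295 = -0.3126
  x=1: 4/7 × log_e[(4/7)/(1/9)] = 4/7 × 1.6376 = 0.9358

D_KL(P||Q) = 0.6231 nats

Note: KL divergence is always non-negative and equals 0 iff P = Q.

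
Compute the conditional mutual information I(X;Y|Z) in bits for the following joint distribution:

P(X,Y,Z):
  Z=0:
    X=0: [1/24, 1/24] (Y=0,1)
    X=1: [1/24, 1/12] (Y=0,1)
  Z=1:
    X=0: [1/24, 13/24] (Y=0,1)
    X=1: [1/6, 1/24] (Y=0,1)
0.2955 bits

Conditional mutual information: I(X;Y|Z) = H(X|Z) + H(Y|Z) - H(X,Y|Z)

H(Z) = 0.7383
H(X,Z) = 1.5988 → H(X|Z) = 0.8605
H(Y,Z) = 1.5988 → H(Y|Z) = 0.8605
H(X,Y,Z) = 2.1639 → H(X,Y|Z) = 1.4256

I(X;Y|Z) = 0.8605 + 0.8605 - 1.4256 = 0.2955 bits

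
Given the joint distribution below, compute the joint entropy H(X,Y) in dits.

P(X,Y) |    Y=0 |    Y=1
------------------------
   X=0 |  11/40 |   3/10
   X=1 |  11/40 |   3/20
0.5888 dits

Joint entropy is H(X,Y) = -Σ_{x,y} p(x,y) log p(x,y).

Summing over all non-zero entries:
H(X,Y) = -[11/40·log_10(11/40) + 3/10·log_10(3/10) + 11/40·log_10(11/40) + 3/20·log_10(3/20)]
H(X,Y) = 0.5888 dits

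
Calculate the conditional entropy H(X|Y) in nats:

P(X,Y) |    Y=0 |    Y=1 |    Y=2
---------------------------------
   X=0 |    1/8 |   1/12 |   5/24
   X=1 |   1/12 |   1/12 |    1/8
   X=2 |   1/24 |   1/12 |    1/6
1.0663 nats

Using the chain rule: H(X|Y) = H(X,Y) - H(Y)

First, compute H(X,Y) = 2.1060 nats

Marginal P(Y) = (1/4, 1/4, 1/2)
H(Y) = 1.0397 nats

H(X|Y) = H(X,Y) - H(Y) = 2.1060 - 1.0397 = 1.0663 nats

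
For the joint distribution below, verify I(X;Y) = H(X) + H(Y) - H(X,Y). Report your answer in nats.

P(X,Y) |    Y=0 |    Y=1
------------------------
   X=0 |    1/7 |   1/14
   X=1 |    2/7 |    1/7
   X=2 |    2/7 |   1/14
I(X;Y) = 0.0104 nats

Mutual information has multiple equivalent forms:
- I(X;Y) = H(X) - H(X|Y)
- I(X;Y) = H(Y) - H(Y|X)
- I(X;Y) = H(X) + H(Y) - H(X,Y)

Computing all quantities:
H(X) = 1.0609, H(Y) = 0.5983, H(X,Y) = 1.6488
H(X|Y) = 1.0506, H(Y|X) = 0.5879

Verification:
H(X) - H(X|Y) = 1.0609 - 1.0506 = 0.0104
H(Y) - H(Y|X) = 0.5983 - 0.5879 = 0.0104
H(X) + H(Y) - H(X,Y) = 1.0609 + 0.5983 - 1.6488 = 0.0104

All forms give I(X;Y) = 0.0104 nats. ✓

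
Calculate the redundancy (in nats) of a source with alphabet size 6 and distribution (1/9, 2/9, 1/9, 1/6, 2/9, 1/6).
0.0378 nats

Redundancy measures how far a source is from maximum entropy:
R = H_max - H(X)

Maximum entropy for 6 symbols: H_max = log_e(6) = 1.7918 nats
Actual entropy: H(X) = 1.7540 nats
Redundancy: R = 1.7918 - 1.7540 = 0.0378 nats

This redundancy represents potential for compression: the source could be compressed by 0.0378 nats per symbol.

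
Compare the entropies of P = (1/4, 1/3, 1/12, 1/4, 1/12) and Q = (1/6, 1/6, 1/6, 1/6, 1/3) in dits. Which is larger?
Q

Computing entropies in dits:
H(P) = 0.6399
H(Q) = 0.6778

Distribution Q has higher entropy.

Intuition: The distribution closer to uniform (more spread out) has higher entropy.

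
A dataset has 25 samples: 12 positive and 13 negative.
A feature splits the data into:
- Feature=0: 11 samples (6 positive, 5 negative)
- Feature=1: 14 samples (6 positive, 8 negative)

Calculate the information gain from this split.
0.0097 bits

Information Gain = H(Y) - H(Y|Feature)

Before split:
P(positive) = 12/25 = 0.4800
H(Y) = 0.9988 bits

After split:
Feature=0: H = 0.9940 bits (weight = 11/25)
Feature=1: H = 0.9852 bits (weight = 14/25)
H(Y|Feature) = (11/25)×0.9940 + (14/25)×0.9852 = 0.9891 bits

Information Gain = 0.9988 - 0.9891 = 0.0097 bits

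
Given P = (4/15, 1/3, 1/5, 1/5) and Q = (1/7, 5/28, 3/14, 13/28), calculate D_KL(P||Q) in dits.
0.0835 dits

KL divergence: D_KL(P||Q) = Σ p(x) log(p(x)/q(x))

Computing term by term:
  x=0: 4/15 × log_10[(4/15)/(1/7)] = 4/15 × 0.2711 = 0.0723
  x=1: 1/3 × log_10[(1/3)/(5/28)] = 1/3 × 0.2711 = 0.0904
  x=2: 1/5 × log_10[(1/5)/(3/14)] = 1/5 × -0.0300 = -0.0060
  x=3: 1/5 × log_10[(1/5)/(13/28)] = 1/5 × -0.3658 = -0.0732

D_KL(P||Q) = 0.0835 dits

Note: KL divergence is always non-negative and equals 0 iff P = Q.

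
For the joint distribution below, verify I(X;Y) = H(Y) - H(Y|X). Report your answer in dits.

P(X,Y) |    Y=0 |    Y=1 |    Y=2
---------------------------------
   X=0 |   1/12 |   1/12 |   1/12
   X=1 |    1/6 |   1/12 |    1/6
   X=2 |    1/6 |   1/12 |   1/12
I(X;Y) = 0.0073 dits

Mutual information has multiple equivalent forms:
- I(X;Y) = H(X) - H(X|Y)
- I(X;Y) = H(Y) - H(Y|X)
- I(X;Y) = H(X) + H(Y) - H(X,Y)

Computing all quantities:
H(X) = 0.4680, H(Y) = 0.4680, H(X,Y) = 0.9287
H(X|Y) = 0.4607, H(Y|X) = 0.4607

Verification:
H(X) - H(X|Y) = 0.4680 - 0.4607 = 0.0073
H(Y) - H(Y|X) = 0.4680 - 0.4607 = 0.0073
H(X) + H(Y) - H(X,Y) = 0.4680 + 0.4680 - 0.9287 = 0.0073

All forms give I(X;Y) = 0.0073 dits. ✓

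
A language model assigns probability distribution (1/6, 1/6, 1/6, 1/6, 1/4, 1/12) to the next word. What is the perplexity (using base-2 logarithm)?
5.7440

Perplexity is 2^H (or exp(H) for natural log).

First, H = -Σ p log p = 2.5221 bits
Perplexity = 2^2.5221 = 5.7440

Interpretation: The model's uncertainty is equivalent to choosing uniformly among 5.7 options.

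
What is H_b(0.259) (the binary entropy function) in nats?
0.5720 nats

The binary entropy function is:
H(p) = -p log(p) - (1-p) log(1-p)

H(0.259) = -0.259 × log_e(0.259) - 0.741 × log_e(0.741)
H(0.259) = 0.5720 nats

Note: Binary entropy is maximized at p=0.5 (H=1 bit) and minimized at p=0 or p=1 (H=0).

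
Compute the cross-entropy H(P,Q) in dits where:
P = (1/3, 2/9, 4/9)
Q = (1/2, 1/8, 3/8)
0.4903 dits

Cross-entropy: H(P,Q) = -Σ p(x) log q(x)

Alternatively: H(P,Q) = H(P) + D_KL(P||Q)
H(P) = 0.4607 dits
D_KL(P||Q) = 0.0296 dits

H(P,Q) = 0.4607 + 0.0296 = 0.4903 dits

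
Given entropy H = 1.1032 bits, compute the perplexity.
2.1483

Perplexity is 2^H (or exp(H) for natural log).

H = 1.1032 bits
Perplexity = 2^1.1032 = 2.1483

Interpretation: The model's uncertainty is equivalent to choosing uniformly among 2.1 options.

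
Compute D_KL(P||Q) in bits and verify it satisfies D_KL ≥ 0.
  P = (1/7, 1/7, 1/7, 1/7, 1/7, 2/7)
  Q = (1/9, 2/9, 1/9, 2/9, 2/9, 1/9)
0.2197 bits

KL divergence satisfies the Gibbs inequality: D_KL(P||Q) ≥ 0 for all distributions P, Q.

D_KL(P||Q) = Σ p(x) log(p(x)/q(x))
Term by term:
  x=0: 1/7 × log_2[(1/7)/(1/9)] = 0.0518
  x=1: 1/7 × log_2[(1/7)/(2/9)] = -0.0911
  x=2: 1/7 × log_2[(1/7)/(1/9)] = 0.0518
  x=3: 1/7 × log_2[(1/7)/(2/9)] = -0.0911
  x=4: 1/7 × log_2[(1/7)/(2/9)] = -0.0911
  x=5: 2/7 × log_2[(2/7)/(1/9)] = 0.3893
D_KL(P||Q) = 0.2197 bits

D_KL(P||Q) = 0.2197 ≥ 0 ✓

This non-negativity is a fundamental property: relative entropy cannot be negative because it measures how different Q is from P.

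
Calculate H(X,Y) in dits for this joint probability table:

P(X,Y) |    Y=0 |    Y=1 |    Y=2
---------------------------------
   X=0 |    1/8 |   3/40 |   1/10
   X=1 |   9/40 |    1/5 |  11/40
0.7370 dits

Joint entropy is H(X,Y) = -Σ_{x,y} p(x,y) log p(x,y).

Summing over all non-zero entries:
H(X,Y) = -[1/8·log_10(1/8) + 3/40·log_10(3/40) + 1/10·log_10(1/10) + 9/40·log_10(9/40) + 1/5·log_10(1/5) + 11/40·log_10(11/40)]
H(X,Y) = 0.7370 dits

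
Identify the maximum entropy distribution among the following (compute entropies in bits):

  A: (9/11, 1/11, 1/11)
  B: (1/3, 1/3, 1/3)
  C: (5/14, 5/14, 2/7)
B

For a discrete distribution over n outcomes, entropy is maximized by the uniform distribution.

Computing entropies:
H(A) = 0.8659 bits
H(B) = 1.5850 bits
H(C) = 1.5774 bits

The uniform distribution (where all probabilities equal 1/3) achieves the maximum entropy of log_2(3) = 1.5850 bits.

Distribution B has the highest entropy.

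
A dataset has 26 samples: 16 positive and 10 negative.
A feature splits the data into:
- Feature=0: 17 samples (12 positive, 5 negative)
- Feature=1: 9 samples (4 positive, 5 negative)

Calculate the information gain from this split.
0.0467 bits

Information Gain = H(Y) - H(Y|Feature)

Before split:
P(positive) = 16/26 = 0.6154
H(Y) = 0.9612 bits

After split:
Feature=0: H = 0.8740 bits (weight = 17/26)
Feature=1: H = 0.9911 bits (weight = 9/26)
H(Y|Feature) = (17/26)×0.8740 + (9/26)×0.9911 = 0.9145 bits

Information Gain = 0.9612 - 0.9145 = 0.0467 bits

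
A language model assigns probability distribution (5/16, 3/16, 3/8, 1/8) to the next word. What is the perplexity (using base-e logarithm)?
3.6880

Perplexity is e^H (or exp(H) for natural log).

First, H = -Σ p log p = 1.3051 nats
Perplexity = e^1.3051 = 3.6880

Interpretation: The model's uncertainty is equivalent to choosing uniformly among 3.7 options.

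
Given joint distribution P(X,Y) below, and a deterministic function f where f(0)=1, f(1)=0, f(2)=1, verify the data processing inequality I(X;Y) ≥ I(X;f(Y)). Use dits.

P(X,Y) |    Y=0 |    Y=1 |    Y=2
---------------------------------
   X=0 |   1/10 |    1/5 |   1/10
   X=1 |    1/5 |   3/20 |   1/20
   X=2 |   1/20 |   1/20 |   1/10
I(X;Y) = 0.0291, I(X;f(Y)) = 0.0081, inequality holds: 0.0291 ≥ 0.0081

Data Processing Inequality: For any Markov chain X → Y → Z, we have I(X;Y) ≥ I(X;Z).

Here Z = f(Y) is a deterministic function of Y, forming X → Y → Z.

Original I(X;Y) = 0.0291 dits

After applying f:
P(X,Z) where Z=f(Y):
- P(X,Z=0) = P(X,Y=1)
- P(X,Z=1) = P(X,Y=0) + P(X,Y=2)

I(X;Z) = I(X;f(Y)) = 0.0081 dits

Verification: 0.0291 ≥ 0.0081 ✓

Information cannot be created by processing; the function f can only lose information about X.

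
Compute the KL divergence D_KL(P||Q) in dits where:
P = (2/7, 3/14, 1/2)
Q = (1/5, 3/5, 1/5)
0.1474 dits

KL divergence: D_KL(P||Q) = Σ p(x) log(p(x)/q(x))

Computing term by term:
  x=0: 2/7 × log_10[(2/7)/(1/5)] = 2/7 × 0.1549 = 0.0443
  x=1: 3/14 × log_10[(3/14)/(3/5)] = 3/14 × -0.4472 = -0.0958
  x=2: 1/2 × log_10[(1/2)/(1/5)] = 1/2 × 0.3979 = 0.1990

D_KL(P||Q) = 0.1474 dits

Note: KL divergence is always non-negative and equals 0 iff P = Q.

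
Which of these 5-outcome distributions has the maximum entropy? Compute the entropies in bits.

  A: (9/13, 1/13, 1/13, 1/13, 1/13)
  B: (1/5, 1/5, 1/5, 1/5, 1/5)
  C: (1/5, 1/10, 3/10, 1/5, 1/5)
B

For a discrete distribution over n outcomes, entropy is maximized by the uniform distribution.

Computing entropies:
H(A) = 1.5059 bits
H(B) = 2.3219 bits
H(C) = 2.2464 bits

The uniform distribution (where all probabilities equal 1/5) achieves the maximum entropy of log_2(5) = 2.3219 bits.

Distribution B has the highest entropy.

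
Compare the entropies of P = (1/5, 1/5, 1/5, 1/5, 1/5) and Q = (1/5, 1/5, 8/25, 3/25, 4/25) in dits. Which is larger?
P

Computing entropies in dits:
H(P) = 0.6990
H(Q) = 0.6758

Distribution P has higher entropy.

Intuition: The distribution closer to uniform (more spread out) has higher entropy.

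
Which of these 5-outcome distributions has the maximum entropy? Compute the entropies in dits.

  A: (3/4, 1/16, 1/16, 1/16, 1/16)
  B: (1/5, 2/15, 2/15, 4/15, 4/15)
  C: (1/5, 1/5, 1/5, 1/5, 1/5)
C

For a discrete distribution over n outcomes, entropy is maximized by the uniform distribution.

Computing entropies:
H(A) = 0.3947 dits
H(B) = 0.6793 dits
H(C) = 0.6990 dits

The uniform distribution (where all probabilities equal 1/5) achieves the maximum entropy of log_10(5) = 0.6990 dits.

Distribution C has the highest entropy.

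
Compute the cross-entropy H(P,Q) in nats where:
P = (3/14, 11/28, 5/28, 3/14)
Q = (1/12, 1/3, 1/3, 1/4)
1.4573 nats

Cross-entropy: H(P,Q) = -Σ p(x) log q(x)

Alternatively: H(P,Q) = H(P) + D_KL(P||Q)
H(P) = 1.3349 nats
D_KL(P||Q) = 0.1224 nats

H(P,Q) = 1.3349 + 0.1224 = 1.4573 nats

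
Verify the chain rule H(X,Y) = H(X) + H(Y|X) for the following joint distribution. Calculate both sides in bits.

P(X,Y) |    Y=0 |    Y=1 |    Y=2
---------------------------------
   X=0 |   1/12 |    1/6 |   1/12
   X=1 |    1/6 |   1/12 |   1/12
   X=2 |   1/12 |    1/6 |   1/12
H(X,Y) = 3.0850, H(X) = 1.5850, H(Y|X) = 1.5000 (all in bits)

Chain rule: H(X,Y) = H(X) + H(Y|X)

Left side — joint entropy directly:
H(X,Y) = -Σ p(x,y) log p(x,y) = 3.0850 bits

Right side — compute H(Y|X) from the conditional distributions:
P(X) = (1/3, 1/3, 1/3), so H(X) = 1.5850 bits
H(Y|X) = Σ_x P(X=x) · H(Y|X=x):
  P(Y|X=0) = (1/4, 1/2, 1/4), H(Y|X=0) = 1.5000, weight P(X=0) = 1/3
  P(Y|X=1) = (1/2, 1/4, 1/4), H(Y|X=1) = 1.5000, weight P(X=1) = 1/3
  P(Y|X=2) = (1/4, 1/2, 1/4), H(Y|X=2) = 1.5000, weight P(X=2) = 1/3
H(Y|X) = 1.5000 bits

H(X) + H(Y|X) = 1.5850 + 1.5000 = 3.0850 bits

Both sides equal 3.0850 bits. ✓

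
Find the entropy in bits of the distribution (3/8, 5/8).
0.9544 bits

Shannon entropy is H(X) = -Σ p(x) log p(x).

For P = (3/8, 5/8):
H = -3/8 × log_2(3/8) -5/8 × log_2(5/8)
H = 0.9544 bits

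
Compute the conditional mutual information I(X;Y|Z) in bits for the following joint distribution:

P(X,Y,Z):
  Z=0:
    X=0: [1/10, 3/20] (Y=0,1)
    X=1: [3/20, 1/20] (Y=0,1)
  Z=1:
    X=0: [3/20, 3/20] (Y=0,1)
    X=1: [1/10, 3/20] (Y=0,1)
0.0450 bits

Conditional mutual information: I(X;Y|Z) = H(X|Z) + H(Y|Z) - H(X,Y|Z)

H(Z) = 0.9928
H(X,Z) = 1.9855 → H(X|Z) = 0.9927
H(Y,Z) = 1.9855 → H(Y|Z) = 0.9927
H(X,Y,Z) = 2.9332 → H(X,Y|Z) = 1.9404

I(X;Y|Z) = 0.9927 + 0.9927 - 1.9404 = 0.0450 bits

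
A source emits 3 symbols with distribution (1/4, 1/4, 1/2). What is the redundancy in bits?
0.0850 bits

Redundancy measures how far a source is from maximum entropy:
R = H_max - H(X)

Maximum entropy for 3 symbols: H_max = log_2(3) = 1.5850 bits
Actual entropy: H(X) = 1.5000 bits
Redundancy: R = 1.5850 - 1.5000 = 0.0850 bits

This redundancy represents potential for compression: the source could be compressed by 0.0850 bits per symbol.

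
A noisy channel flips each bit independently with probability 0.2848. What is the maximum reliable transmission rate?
0.1381 bits

For a binary symmetric channel (BSC) with error probability p:
Capacity C = 1 - H(p) bits per symbol

where H(p) = -p log₂(p) - (1-p) log₂(1-p) is the binary entropy function.

H(0.2848) = 0.8619 bits
C = 1 - 0.8619 = 0.1381 bits per symbol

This means we can reliably transmit up to 0.1381 bits of information per channel use.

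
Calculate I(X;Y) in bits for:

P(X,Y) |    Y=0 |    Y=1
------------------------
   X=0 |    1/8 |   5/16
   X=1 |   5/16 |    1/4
0.0536 bits

Mutual information: I(X;Y) = H(X) + H(Y) - H(X,Y)

Marginals:
P(X) = (7/16, 9/16), H(X) = 0.9887 bits
P(Y) = (7/16, 9/16), H(Y) = 0.9887 bits

Joint entropy: H(X,Y) = 1.9238 bits

I(X;Y) = 0.9887 + 0.9887 - 1.9238 = 0.0536 bits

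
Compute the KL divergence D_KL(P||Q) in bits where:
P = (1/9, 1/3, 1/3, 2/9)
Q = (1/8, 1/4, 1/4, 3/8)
0.0901 bits

KL divergence: D_KL(P||Q) = Σ p(x) log(p(x)/q(x))

Computing term by term:
  x=0: 1/9 × log_2[(1/9)/(1/8)] = 1/9 × -0.1699 = -0.0189
  x=1: 1/3 × log_2[(1/3)/(1/4)] = 1/3 × 0.4150 = 0.1383
  x=2: 1/3 × log_2[(1/3)/(1/4)] = 1/3 × 0.4150 = 0.1383
  x=3: 2/9 × log_2[(2/9)/(3/8)] = 2/9 × -0.7549 = -0.1678

D_KL(P||Q) = 0.0901 bits

Note: KL divergence is always non-negative and equals 0 iff P = Q.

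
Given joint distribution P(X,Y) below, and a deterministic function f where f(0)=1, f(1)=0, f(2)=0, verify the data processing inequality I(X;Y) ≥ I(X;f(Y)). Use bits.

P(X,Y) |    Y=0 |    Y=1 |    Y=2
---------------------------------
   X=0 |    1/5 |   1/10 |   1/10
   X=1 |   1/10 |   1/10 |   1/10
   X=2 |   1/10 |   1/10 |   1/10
I(X;Y) = 0.0200, I(X;f(Y)) = 0.0200, inequality holds: 0.0200 ≥ 0.0200

Data Processing Inequality: For any Markov chain X → Y → Z, we have I(X;Y) ≥ I(X;Z).

Here Z = f(Y) is a deterministic function of Y, forming X → Y → Z.

Original I(X;Y) = 0.0200 bits

After applying f:
P(X,Z) where Z=f(Y):
- P(X,Z=0) = P(X,Y=1) + P(X,Y=2)
- P(X,Z=1) = P(X,Y=0)

I(X;Z) = I(X;f(Y)) = 0.0200 bits

Verification: 0.0200 ≥ 0.0200 ✓

Information cannot be created by processing; the function f can only lose information about X.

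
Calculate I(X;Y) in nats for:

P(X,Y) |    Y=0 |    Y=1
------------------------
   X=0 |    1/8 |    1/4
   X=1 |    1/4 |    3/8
0.0022 nats

Mutual information: I(X;Y) = H(X) + H(Y) - H(X,Y)

Marginals:
P(X) = (3/8, 5/8), H(X) = 0.6616 nats
P(Y) = (3/8, 5/8), H(Y) = 0.6616 nats

Joint entropy: H(X,Y) = 1.3209 nats

I(X;Y) = 0.6616 + 0.6616 - 1.3209 = 0.0022 nats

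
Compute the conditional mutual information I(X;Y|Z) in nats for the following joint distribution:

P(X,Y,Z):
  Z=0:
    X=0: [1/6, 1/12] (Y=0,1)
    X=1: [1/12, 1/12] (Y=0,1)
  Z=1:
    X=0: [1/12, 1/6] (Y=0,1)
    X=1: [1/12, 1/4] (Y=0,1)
0.0082 nats

Conditional mutual information: I(X;Y|Z) = H(X|Z) + H(Y|Z) - H(X,Y|Z)

H(Z) = 0.6792
H(X,Z) = 1.3580 → H(X|Z) = 0.6788
H(Y,Z) = 1.3086 → H(Y|Z) = 0.6294
H(X,Y,Z) = 1.9792 → H(X,Y|Z) = 1.3000

I(X;Y|Z) = 0.6788 + 0.6294 - 1.3000 = 0.0082 nats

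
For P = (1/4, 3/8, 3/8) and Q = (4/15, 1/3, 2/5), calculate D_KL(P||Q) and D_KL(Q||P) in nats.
D_KL(P||Q) = 0.0038, D_KL(Q||P) = 0.0038

KL divergence is not symmetric: D_KL(P||Q) ≠ D_KL(Q||P) in general.

D_KL(P||Q) = 0.0038 nats
D_KL(Q||P) = 0.0038 nats

In this case they happen to be equal (to 4 decimal places).

This asymmetry is why KL divergence is not a true distance metric.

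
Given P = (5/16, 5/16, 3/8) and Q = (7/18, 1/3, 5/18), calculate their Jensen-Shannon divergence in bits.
0.0085 bits

Jensen-Shannon divergence is:
JSD(P||Q) = 0.5 × D_KL(P||M) + 0.5 × D_KL(Q||M)
where M = 0.5 × (P + Q) is the mixture distribution.

M = 0.5 × (5/16, 5/16, 3/8) + 0.5 × (7/18, 1/3, 5/18) = (0.350694, 0.322917, 0.326389)

D_KL(P||M) = 0.0083 bits
D_KL(Q||M) = 0.0086 bits

JSD(P||Q) = 0.5 × 0.0083 + 0.5 × 0.0086 = 0.0085 bits

Unlike KL divergence, JSD is symmetric and bounded: 0 ≤ JSD ≤ log(2).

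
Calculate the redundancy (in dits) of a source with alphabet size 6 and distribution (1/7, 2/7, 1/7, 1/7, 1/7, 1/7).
0.0191 dits

Redundancy measures how far a source is from maximum entropy:
R = H_max - H(X)

Maximum entropy for 6 symbols: H_max = log_10(6) = 0.7782 dits
Actual entropy: H(X) = 0.7591 dits
Redundancy: R = 0.7782 - 0.7591 = 0.0191 dits

This redundancy represents potential for compression: the source could be compressed by 0.0191 dits per symbol.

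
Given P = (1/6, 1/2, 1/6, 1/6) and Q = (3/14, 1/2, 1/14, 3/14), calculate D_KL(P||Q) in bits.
0.0829 bits

KL divergence: D_KL(P||Q) = Σ p(x) log(p(x)/q(x))

Computing term by term:
  x=0: 1/6 × log_2[(1/6)/(3/14)] = 1/6 × -0.3626 = -0.0604
  x=1: 1/2 × log_2[(1/2)/(1/2)] = 1/2 × 0.0000 = 0.0000
  x=2: 1/6 × log_2[(1/6)/(1/14)] = 1/6 × 1.2224 = 0.2037
  x=3: 1/6 × log_2[(1/6)/(3/14)] = 1/6 × -0.3626 = -0.0604

D_KL(P||Q) = 0.0829 bits

Note: KL divergence is always non-negative and equals 0 iff P = Q.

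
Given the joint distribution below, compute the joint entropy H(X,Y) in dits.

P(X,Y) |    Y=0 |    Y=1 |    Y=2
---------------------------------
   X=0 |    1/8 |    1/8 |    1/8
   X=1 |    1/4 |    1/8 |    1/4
0.7526 dits

Joint entropy is H(X,Y) = -Σ_{x,y} p(x,y) log p(x,y).

Summing over all non-zero entries:
H(X,Y) = -[1/8·log_10(1/8) + 1/8·log_10(1/8) + 1/8·log_10(1/8) + 1/4·log_10(1/4) + 1/8·log_10(1/8) + 1/4·log_10(1/4)]
H(X,Y) = 0.7526 dits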